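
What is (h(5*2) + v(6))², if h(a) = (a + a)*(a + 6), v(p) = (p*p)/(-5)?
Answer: 2446096/25 ≈ 97844.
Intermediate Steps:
v(p) = -p²/5 (v(p) = p²*(-⅕) = -p²/5)
h(a) = 2*a*(6 + a) (h(a) = (2*a)*(6 + a) = 2*a*(6 + a))
(h(5*2) + v(6))² = (2*(5*2)*(6 + 5*2) - ⅕*6²)² = (2*10*(6 + 10) - ⅕*36)² = (2*10*16 - 36/5)² = (320 - 36/5)² = (1564/5)² = 2446096/25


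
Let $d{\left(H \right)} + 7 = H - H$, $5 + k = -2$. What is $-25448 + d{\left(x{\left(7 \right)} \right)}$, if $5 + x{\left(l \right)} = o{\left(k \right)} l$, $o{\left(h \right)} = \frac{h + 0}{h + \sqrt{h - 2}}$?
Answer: $-25455$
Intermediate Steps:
$k = -7$ ($k = -5 - 2 = -7$)
$o{\left(h \right)} = \frac{h}{h + \sqrt{-2 + h}}$
$x{\left(l \right)} = -5 - \frac{7 l \left(-7 - 3 i\right)}{58}$ ($x{\left(l \right)} = -5 + - \frac{7}{-7 + \sqrt{-2 - 7}} l = -5 + - \frac{7}{-7 + \sqrt{-9}} l = -5 + - \frac{7}{-7 + 3 i} l = -5 + - 7 \frac{-7 - 3 i}{58} l = -5 + - \frac{7 \left(-7 - 3 i\right)}{58} l = -5 - \frac{7 l \left(-7 - 3 i\right)}{58}$)
$d{\left(H \right)} = -7$ ($d{\left(H \right)} = -7 + \left(H - H\right) = -7 + 0 = -7$)
$-25448 + d{\left(x{\left(7 \right)} \right)} = -25448 - 7 = -25455$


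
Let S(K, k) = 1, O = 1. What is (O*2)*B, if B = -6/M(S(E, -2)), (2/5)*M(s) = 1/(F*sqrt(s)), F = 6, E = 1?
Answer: -144/5 ≈ -28.800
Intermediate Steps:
M(s) = 5/(12*sqrt(s)) (M(s) = 5/(2*((6*sqrt(s)))) = 5*(1/(6*sqrt(s)))/2 = 5/(12*sqrt(s)))
B = -72/5 (B = -6/(5/(12*sqrt(1))) = -6/((5/12)*1) = -6/5/12 = -6*12/5 = -72/5 ≈ -14.400)
(O*2)*B = (1*2)*(-72/5) = 2*(-72/5) = -144/5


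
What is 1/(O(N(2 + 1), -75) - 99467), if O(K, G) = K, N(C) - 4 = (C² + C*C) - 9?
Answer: -1/99454 ≈ -1.0055e-5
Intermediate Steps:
N(C) = -5 + 2*C² (N(C) = 4 + ((C² + C*C) - 9) = 4 + ((C² + C²) - 9) = 4 + (2*C² - 9) = 4 + (-9 + 2*C²) = -5 + 2*C²)
1/(O(N(2 + 1), -75) - 99467) = 1/((-5 + 2*(2 + 1)²) - 99467) = 1/((-5 + 2*3²) - 99467) = 1/((-5 + 2*9) - 99467) = 1/((-5 + 18) - 99467) = 1/(13 - 99467) = 1/(-99454) = -1/99454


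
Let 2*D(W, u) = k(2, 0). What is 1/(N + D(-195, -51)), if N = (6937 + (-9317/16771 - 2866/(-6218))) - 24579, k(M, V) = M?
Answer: -52141039/919825002709 ≈ -5.6686e-5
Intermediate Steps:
D(W, u) = 1 (D(W, u) = (1/2)*2 = 1)
N = -919877143748/52141039 (N = (6937 + (-9317*1/16771 - 2866*(-1/6218))) - 24579 = (6937 + (-9317/16771 + 1433/3109)) - 24579 = (6937 - 4933710/52141039) - 24579 = 361697453833/52141039 - 24579 = -919877143748/52141039 ≈ -17642.)
1/(N + D(-195, -51)) = 1/(-919877143748/52141039 + 1) = 1/(-919825002709/52141039) = -52141039/919825002709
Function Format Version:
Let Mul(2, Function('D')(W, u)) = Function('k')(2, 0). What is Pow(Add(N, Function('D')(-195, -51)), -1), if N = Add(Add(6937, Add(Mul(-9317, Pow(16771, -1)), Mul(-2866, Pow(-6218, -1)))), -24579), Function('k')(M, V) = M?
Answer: Rational(-52141039, 919825002709) ≈ -5.6686e-5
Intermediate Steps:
Function('D')(W, u) = 1 (Function('D')(W, u) = Mul(Rational(1, 2), 2) = 1)
N = Rational(-919877143748, 52141039) (N = Add(Add(6937, Add(Mul(-9317, Rational(1, 16771)), Mul(-2866, Rational(-1, 6218)))), -24579) = Add(Add(6937, Add(Rational(-9317, 16771), Rational(1433, 3109))), -24579) = Add(Add(6937, Rational(-4933710, 52141039)), -24579) = Add(Rational(361697453833, 52141039), -24579) = Rational(-919877143748, 52141039) ≈ -17642.)
Pow(Add(N, Function('D')(-195, -51)), -1) = Pow(Add(Rational(-919877143748, 52141039), 1), -1) = Pow(Rational(-919825002709, 52141039), -1) = Rational(-52141039, 919825002709)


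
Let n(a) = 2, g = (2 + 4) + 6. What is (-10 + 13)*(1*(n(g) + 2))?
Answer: 12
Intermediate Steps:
g = 12 (g = 6 + 6 = 12)
(-10 + 13)*(1*(n(g) + 2)) = (-10 + 13)*(1*(2 + 2)) = 3*(1*4) = 3*4 = 12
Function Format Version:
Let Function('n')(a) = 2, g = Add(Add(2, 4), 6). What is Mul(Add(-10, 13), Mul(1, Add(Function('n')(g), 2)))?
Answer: 12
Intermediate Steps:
g = 12 (g = Add(6, 6) = 12)
Mul(Add(-10, 13), Mul(1, Add(Function('n')(g), 2))) = Mul(Add(-10, 13), Mul(1, Add(2, 2))) = Mul(3, Mul(1, 4)) = Mul(3, 4) = 12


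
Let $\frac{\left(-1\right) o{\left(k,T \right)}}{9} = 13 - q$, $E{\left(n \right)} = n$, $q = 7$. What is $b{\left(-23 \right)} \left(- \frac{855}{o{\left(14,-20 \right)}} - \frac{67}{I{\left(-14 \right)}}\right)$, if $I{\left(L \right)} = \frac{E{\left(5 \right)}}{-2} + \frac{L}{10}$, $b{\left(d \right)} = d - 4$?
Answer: $- \frac{23175}{26} \approx -891.35$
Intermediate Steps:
$b{\left(d \right)} = -4 + d$
$o{\left(k,T \right)} = -54$ ($o{\left(k,T \right)} = - 9 \left(13 - 7\right) = \left(-9\right) 6 = -54$)
$I{\left(L \right)} = - \frac{5}{2} + \frac{L}{10}$ ($I{\left(L \right)} = \frac{5}{-2} + \frac{L}{10} = 5 \left(- \frac{1}{2}\right) + L \frac{1}{10} = - \frac{5}{2} + \frac{L}{10}$)
$b{\left(-23 \right)} \left(- \frac{855}{o{\left(14,-20 \right)}} - \frac{67}{I{\left(-14 \right)}}\right) = \left(-4 - 23\right) \left(- \frac{855}{-54} - \frac{67}{- \frac{5}{2} + \frac{1}{10} \left(-14\right)}\right) = - 27 \left(\left(-855\right) \left(- \frac{1}{54}\right) - \frac{67}{- \frac{5}{2} - \frac{7}{5}}\right) = - 27 \left(\frac{95}{6} - \frac{67}{- \frac{39}{10}}\right) = - 27 \left(\frac{95}{6} - - \frac{670}{39}\right) = - 27 \left(\frac{95}{6} + \frac{670}{39}\right) = \left(-27\right) \frac{2575}{78} = - \frac{23175}{26}$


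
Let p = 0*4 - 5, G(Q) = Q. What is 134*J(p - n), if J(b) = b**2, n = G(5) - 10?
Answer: 0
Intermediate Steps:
n = -5 (n = 5 - 10 = -5)
p = -5 (p = 0 - 5 = -5)
134*J(p - n) = 134*(-5 - 1*(-5))**2 = 134*(-5 + 5)**2 = 134*0**2 = 134*0 = 0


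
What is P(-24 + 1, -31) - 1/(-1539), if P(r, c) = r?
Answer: -35396/1539 ≈ -22.999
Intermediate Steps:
P(-24 + 1, -31) - 1/(-1539) = (-24 + 1) - 1/(-1539) = -23 - 1*(-1/1539) = -23 + 1/1539 = -35396/1539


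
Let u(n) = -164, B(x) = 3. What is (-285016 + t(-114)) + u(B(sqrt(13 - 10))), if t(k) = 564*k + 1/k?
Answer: -39840265/114 ≈ -3.4948e+5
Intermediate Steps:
t(k) = 1/k + 564*k
(-285016 + t(-114)) + u(B(sqrt(13 - 10))) = (-285016 + (1/(-114) + 564*(-114))) - 164 = (-285016 + (-1/114 - 64296)) - 164 = (-285016 - 7329745/114) - 164 = -39821569/114 - 164 = -39840265/114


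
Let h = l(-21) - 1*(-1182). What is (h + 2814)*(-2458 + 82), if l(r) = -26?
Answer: -9432720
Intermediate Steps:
h = 1156 (h = -26 - 1*(-1182) = -26 + 1182 = 1156)
(h + 2814)*(-2458 + 82) = (1156 + 2814)*(-2458 + 82) = 3970*(-2376) = -9432720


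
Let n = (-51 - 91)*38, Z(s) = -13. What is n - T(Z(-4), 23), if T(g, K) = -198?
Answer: -5198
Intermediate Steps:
n = -5396 (n = -142*38 = -5396)
n - T(Z(-4), 23) = -5396 - 1*(-198) = -5396 + 198 = -5198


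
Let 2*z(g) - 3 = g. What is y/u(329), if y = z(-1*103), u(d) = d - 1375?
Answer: 25/523 ≈ 0.047801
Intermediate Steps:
z(g) = 3/2 + g/2
u(d) = -1375 + d
y = -50 (y = 3/2 + (-1*103)/2 = 3/2 + (½)*(-103) = 3/2 - 103/2 = -50)
y/u(329) = -50/(-1375 + 329) = -50/(-1046) = -50*(-1/1046) = 25/523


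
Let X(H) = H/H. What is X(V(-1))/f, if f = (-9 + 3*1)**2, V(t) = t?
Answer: 1/36 ≈ 0.027778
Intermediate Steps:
X(H) = 1
f = 36 (f = (-9 + 3)**2 = (-6)**2 = 36)
X(V(-1))/f = 1/36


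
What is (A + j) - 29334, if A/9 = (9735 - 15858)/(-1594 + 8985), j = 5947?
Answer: -172908424/7391 ≈ -23394.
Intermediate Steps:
A = -55107/7391 (A = 9*((9735 - 15858)/(-1594 + 8985)) = 9*(-6123/7391) = -55107/7391 ≈ -7.4560)
(A + j) - 29334 = (-55107/7391 + 5947) - 29334 = 43899170/7391 - 29334 = -172908424/7391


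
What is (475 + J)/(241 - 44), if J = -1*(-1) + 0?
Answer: 476/197 ≈ 2.4162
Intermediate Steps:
J = 1 (J = 1 + 0 = 1)
(475 + J)/(241 - 44) = (475 + 1)/(241 - 44) = 476/197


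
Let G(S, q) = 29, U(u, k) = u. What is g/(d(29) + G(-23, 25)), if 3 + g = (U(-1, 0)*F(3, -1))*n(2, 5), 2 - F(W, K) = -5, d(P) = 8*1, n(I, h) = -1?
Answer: 4/37 ≈ 0.10811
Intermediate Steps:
d(P) = 8
F(W, K) = 7 (F(W, K) = 2 - 1*(-5) = 2 + 5 = 7)
g = 4 (g = -3 - 1*7*(-1) = -3 - 7*(-1) = -3 + 7 = 4)
g/(d(29) + G(-23, 25)) = 4/(8 + 29) = 4/37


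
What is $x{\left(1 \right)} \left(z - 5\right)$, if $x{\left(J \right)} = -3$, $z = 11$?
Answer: $-18$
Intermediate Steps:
$x{\left(1 \right)} \left(z - 5\right) = - 3 \left(11 - 5\right) = \left(-3\right) 6 = -18$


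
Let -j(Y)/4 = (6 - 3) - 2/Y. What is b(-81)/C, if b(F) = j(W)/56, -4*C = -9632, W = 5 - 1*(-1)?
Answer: -1/12642 ≈ -7.9101e-5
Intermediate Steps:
W = 6 (W = 5 + 1 = 6)
j(Y) = -12 + 8/Y (j(Y) = -4*((6 - 3) - 2/Y) = -4*(3 - 2/Y) = -12 + 8/Y)
C = 2408 (C = -¼*(-9632) = 2408)
b(F) = -4/21 (b(F) = (-12 + 8/6)/56 = (-12 + 8*(⅙))*(1/56) = (-12 + 4/3)*(1/56) = -32/3*1/56 = -4/21)
b(-81)/C = -4/21/2408 = -4/21*1/2408 = -1/12642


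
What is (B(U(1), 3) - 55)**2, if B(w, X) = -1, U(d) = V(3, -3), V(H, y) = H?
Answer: 3136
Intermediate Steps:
U(d) = 3
(B(U(1), 3) - 55)**2 = (-1 - 55)**2 = (-56)**2 = 3136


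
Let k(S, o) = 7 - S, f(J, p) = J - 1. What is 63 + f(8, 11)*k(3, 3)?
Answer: 91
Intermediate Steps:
f(J, p) = -1 + J
63 + f(8, 11)*k(3, 3) = 63 + (-1 + 8)*(7 - 1*3) = 63 + 7*(7 - 3) = 63 + 7*4 = 63 + 28 = 91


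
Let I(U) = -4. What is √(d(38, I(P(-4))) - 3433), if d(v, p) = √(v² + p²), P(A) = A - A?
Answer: √(-3433 + 2*√365) ≈ 58.265*I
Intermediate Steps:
P(A) = 0
d(v, p) = √(p² + v²)
√(d(38, I(P(-4))) - 3433) = √(√((-4)² + 38²) - 3433) = √(√(16 + 1444) - 3433) = √(√1460 - 3433) = √(2*√365 - 3433) = √(-3433 + 2*√365)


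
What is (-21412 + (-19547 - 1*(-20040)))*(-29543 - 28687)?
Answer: 1218113370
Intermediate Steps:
(-21412 + (-19547 - 1*(-20040)))*(-29543 - 28687) = (-21412 + (-19547 + 20040))*(-58230) = (-21412 + 493)*(-58230) = -20919*(-58230) = 1218113370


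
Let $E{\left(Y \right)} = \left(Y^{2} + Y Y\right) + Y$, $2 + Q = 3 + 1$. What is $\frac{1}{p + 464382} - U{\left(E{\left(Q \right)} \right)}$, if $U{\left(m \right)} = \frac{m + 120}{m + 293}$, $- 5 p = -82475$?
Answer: $- \frac{62513707}{145705731} \approx -0.42904$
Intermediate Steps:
$Q = 2$ ($Q = -2 + \left(3 + 1\right) = -2 + 4 = 2$)
$p = 16495$ ($p = \left(- \frac{1}{5}\right) \left(-82475\right) = 16495$)
$E{\left(Y \right)} = Y + 2 Y^{2}$ ($E{\left(Y \right)} = \left(Y^{2} + Y^{2}\right) + Y = 2 Y^{2} + Y = Y + 2 Y^{2}$)
$U{\left(m \right)} = \frac{120 + m}{293 + m}$
$\frac{1}{p + 464382} - U{\left(E{\left(Q \right)} \right)} = \frac{1}{16495 + 464382} - \frac{120 + 2 \left(1 + 2 \cdot 2\right)}{293 + 2 \left(1 + 2 \cdot 2\right)} = \frac{1}{480877} - \frac{120 + 2 \left(1 + 4\right)}{293 + 2 \left(1 + 4\right)} = \frac{1}{480877} - \frac{120 + 2 \cdot 5}{293 + 2 \cdot 5} = \frac{1}{480877} - \frac{120 + 10}{293 + 10} = \frac{1}{480877} - \frac{1}{303} \cdot 130 = \frac{1}{480877} - \frac{130}{303} = - \frac{62513707}{145705731}$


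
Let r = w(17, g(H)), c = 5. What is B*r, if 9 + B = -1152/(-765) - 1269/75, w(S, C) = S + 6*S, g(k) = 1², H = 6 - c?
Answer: -72632/25 ≈ -2905.3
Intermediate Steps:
H = 1 (H = 6 - 1*5 = 6 - 5 = 1)
g(k) = 1
w(S, C) = 7*S
B = -10376/425 (B = -9 + (-1152/(-765) - 1269/75) = -9 + (-1152*(-1/765) - 1269*1/75) = -9 + (128/85 - 423/25) = -9 - 6551/425 = -10376/425 ≈ -24.414)
r = 119 (r = 7*17 = 119)
B*r = -10376/425*119 = -72632/25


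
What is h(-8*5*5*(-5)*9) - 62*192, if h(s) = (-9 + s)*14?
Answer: 113970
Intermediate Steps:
h(s) = -126 + 14*s
h(-8*5*5*(-5)*9) - 62*192 = (-126 + 14*(-8*5*5*(-5)*9)) - 62*192 = (-126 + 14*(-200*(-5)*9)) - 1*11904 = (-126 + 14*(-8*(-125)*9)) - 11904 = (-126 + 14*(1000*9)) - 11904 = (-126 + 14*9000) - 11904 = (-126 + 126000) - 11904 = 125874 - 11904 = 113970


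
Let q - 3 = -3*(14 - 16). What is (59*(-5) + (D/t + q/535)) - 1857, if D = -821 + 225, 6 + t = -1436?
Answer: -829935801/385735 ≈ -2151.6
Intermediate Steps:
t = -1442 (t = -6 - 1436 = -1442)
D = -596
q = 9 (q = 3 - 3*(14 - 16) = 3 - 3*(-2) = 3 + 6 = 9)
(59*(-5) + (D/t + q/535)) - 1857 = (59*(-5) + (-596/(-1442) + 9/535)) - 1857 = (-295 + (-596*(-1/1442) + 9*(1/535))) - 1857 = (-295 + (298/721 + 9/535)) - 1857 = (-295 + 165919/385735) - 1857 = -113625906/385735 - 1857 = -829935801/385735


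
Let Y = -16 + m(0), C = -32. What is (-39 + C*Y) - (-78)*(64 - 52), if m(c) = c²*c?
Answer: 1409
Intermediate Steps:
m(c) = c³
Y = -16 (Y = -16 + 0³ = -16 + 0 = -16)
(-39 + C*Y) - (-78)*(64 - 52) = (-39 - 32*(-16)) - (-78)*(64 - 52) = (-39 + 512) - (-78)*12 = 473 - 1*(-936) = 473 + 936 = 1409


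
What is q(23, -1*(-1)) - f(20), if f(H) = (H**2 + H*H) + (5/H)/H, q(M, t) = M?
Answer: -62161/80 ≈ -777.01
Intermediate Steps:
f(H) = 2*H**2 + 5/H**2 (f(H) = (H**2 + H**2) + 5/H**2 = 2*H**2 + 5/H**2)
q(23, -1*(-1)) - f(20) = 23 - (5 + 2*20**4)/20**2 = 23 - (5 + 2*160000)/400 = 23 - (5 + 320000)/400 = 23 - 320005/400 = 23 - 1*64001/80 = 23 - 64001/80 = -62161/80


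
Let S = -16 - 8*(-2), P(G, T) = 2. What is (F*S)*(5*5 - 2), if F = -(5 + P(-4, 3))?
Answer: 0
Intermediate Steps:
S = 0 (S = -16 - 1*(-16) = -16 + 16 = 0)
F = -7 (F = -(5 + 2) = -1*7 = -7)
(F*S)*(5*5 - 2) = (-7*0)*(5*5 - 2) = 0*(25 - 2) = 0*23 = 0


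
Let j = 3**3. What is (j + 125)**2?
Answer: 23104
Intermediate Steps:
j = 27
(j + 125)**2 = (27 + 125)**2 = 152**2 = 23104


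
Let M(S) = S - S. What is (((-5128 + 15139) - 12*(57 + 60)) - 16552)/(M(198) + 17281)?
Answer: -7945/17281 ≈ -0.45975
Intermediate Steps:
M(S) = 0
(((-5128 + 15139) - 12*(57 + 60)) - 16552)/(M(198) + 17281) = (((-5128 + 15139) - 12*(57 + 60)) - 16552)/(0 + 17281) = ((10011 - 12*117) - 16552)/17281 = ((10011 - 1404) - 16552)*(1/17281) = (8607 - 16552)*(1/17281) = -7945*1/17281 = -7945/17281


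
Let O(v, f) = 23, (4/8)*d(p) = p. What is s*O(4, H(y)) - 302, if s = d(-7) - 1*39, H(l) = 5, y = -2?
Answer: -1521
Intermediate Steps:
d(p) = 2*p
s = -53 (s = 2*(-7) - 1*39 = -14 - 39 = -53)
s*O(4, H(y)) - 302 = -53*23 - 302 = -1219 - 302 = -1521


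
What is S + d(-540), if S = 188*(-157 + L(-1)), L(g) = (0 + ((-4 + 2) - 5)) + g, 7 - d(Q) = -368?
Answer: -30645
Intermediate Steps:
d(Q) = 375 (d(Q) = 7 - 1*(-368) = 7 + 368 = 375)
L(g) = -7 + g (L(g) = (0 + (-2 - 5)) + g = (0 - 7) + g = -7 + g)
S = -31020 (S = 188*(-157 + (-7 - 1)) = 188*(-157 - 8) = 188*(-165) = -31020)
S + d(-540) = -31020 + 375 = -30645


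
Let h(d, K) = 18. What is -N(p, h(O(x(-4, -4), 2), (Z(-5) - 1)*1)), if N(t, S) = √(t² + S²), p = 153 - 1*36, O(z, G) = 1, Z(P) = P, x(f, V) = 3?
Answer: -9*√173 ≈ -118.38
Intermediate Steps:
p = 117 (p = 153 - 36 = 117)
N(t, S) = √(S² + t²)
-N(p, h(O(x(-4, -4), 2), (Z(-5) - 1)*1)) = -√(18² + 117²) = -√(324 + 13689) = -√14013 = -9*√173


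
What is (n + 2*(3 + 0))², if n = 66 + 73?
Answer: 21025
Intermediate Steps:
n = 139
(n + 2*(3 + 0))² = (139 + 2*(3 + 0))² = (139 + 2*3)² = (139 + 6)² = 145² = 21025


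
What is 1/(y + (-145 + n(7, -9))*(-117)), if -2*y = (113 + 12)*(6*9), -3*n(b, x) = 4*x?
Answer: 1/12186 ≈ 8.2061e-5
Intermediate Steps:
n(b, x) = -4*x/3
y = -3375 (y = -(113 + 12)*6*9/2 = -125*54/2 = -1/2*6750 = -3375)
1/(y + (-145 + n(7, -9))*(-117)) = 1/(-3375 + (-145 - 4/3*(-9))*(-117)) = 1/(-3375 + (-145 + 12)*(-117)) = 1/(-3375 - 133*(-117)) = 1/(-3375 + 15561) = 1/12186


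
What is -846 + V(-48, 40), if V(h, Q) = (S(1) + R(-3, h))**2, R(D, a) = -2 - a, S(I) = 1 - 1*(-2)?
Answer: 1555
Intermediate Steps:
S(I) = 3 (S(I) = 1 + 2 = 3)
V(h, Q) = (1 - h)**2 (V(h, Q) = (3 + (-2 - h))**2 = (1 - h)**2)
-846 + V(-48, 40) = -846 + (-1 - 48)**2 = -846 + (-49)**2 = -846 + 2401 = 1555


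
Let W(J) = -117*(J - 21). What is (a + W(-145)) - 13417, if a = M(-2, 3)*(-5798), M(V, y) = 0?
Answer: 6005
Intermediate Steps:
W(J) = 2457 - 117*J (W(J) = -117*(-21 + J) = 2457 - 117*J)
a = 0 (a = 0*(-5798) = 0)
(a + W(-145)) - 13417 = (0 + (2457 - 117*(-145))) - 13417 = (0 + (2457 + 16965)) - 13417 = (0 + 19422) - 13417 = 19422 - 13417 = 6005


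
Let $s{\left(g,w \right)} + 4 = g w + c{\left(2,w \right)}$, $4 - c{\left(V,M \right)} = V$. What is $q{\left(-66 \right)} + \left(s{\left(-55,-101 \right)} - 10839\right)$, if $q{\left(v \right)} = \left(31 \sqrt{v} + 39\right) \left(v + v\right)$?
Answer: $-10434 - 4092 i \sqrt{66} \approx -10434.0 - 33244.0 i$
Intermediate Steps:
$c{\left(V,M \right)} = 4 - V$
$s{\left(g,w \right)} = -2 + g w$ ($s{\left(g,w \right)} = -4 + \left(g w + \left(4 - 2\right)\right) = -4 + \left(g w + 2\right) = -4 + \left(2 + g w\right) = -2 + g w$)
$q{\left(v \right)} = 2 v \left(39 + 31 \sqrt{v}\right)$ ($q{\left(v \right)} = \left(39 + 31 \sqrt{v}\right) 2 v = 2 v \left(39 + 31 \sqrt{v}\right)$)
$q{\left(-66 \right)} + \left(s{\left(-55,-101 \right)} - 10839\right) = \left(62 \left(-66\right)^{\frac{3}{2}} + 78 \left(-66\right)\right) - 5286 = \left(62 \left(- 66 i \sqrt{66}\right) - 5148\right) + \left(\left(-2 + 5555\right) - 10839\right) = \left(- 4092 i \sqrt{66} - 5148\right) + \left(5553 - 10839\right) = \left(-5148 - 4092 i \sqrt{66}\right) - 5286 = -10434 - 4092 i \sqrt{66}$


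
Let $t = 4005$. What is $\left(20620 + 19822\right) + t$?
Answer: $44447$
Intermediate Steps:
$\left(20620 + 19822\right) + t = \left(20620 + 19822\right) + 4005 = 40442 + 4005 = 44447$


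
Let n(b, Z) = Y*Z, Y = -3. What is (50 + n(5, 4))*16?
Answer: 608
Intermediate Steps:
n(b, Z) = -3*Z
(50 + n(5, 4))*16 = (50 - 3*4)*16 = (50 - 12)*16 = 38*16 = 608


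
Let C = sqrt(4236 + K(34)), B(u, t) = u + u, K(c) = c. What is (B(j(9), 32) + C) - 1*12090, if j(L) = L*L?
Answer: -11928 + sqrt(4270) ≈ -11863.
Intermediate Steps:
j(L) = L**2
B(u, t) = 2*u
C = sqrt(4270) (C = sqrt(4236 + 34) = sqrt(4270) ≈ 65.345)
(B(j(9), 32) + C) - 1*12090 = (2*9**2 + sqrt(4270)) - 1*12090 = (2*81 + sqrt(4270)) - 12090 = (162 + sqrt(4270)) - 12090 = -11928 + sqrt(4270)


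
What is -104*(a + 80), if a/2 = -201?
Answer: 33488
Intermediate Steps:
a = -402 (a = 2*(-201) = -402)
-104*(a + 80) = -104*(-402 + 80) = -104*(-322) = 33488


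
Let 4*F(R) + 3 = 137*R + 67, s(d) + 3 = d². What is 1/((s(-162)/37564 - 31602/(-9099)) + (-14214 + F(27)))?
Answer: -56965806/755883740425 ≈ -7.5363e-5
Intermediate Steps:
s(d) = -3 + d²
F(R) = 16 + 137*R/4 (F(R) = -¾ + (137*R + 67)/4 = -¾ + (67 + 137*R)/4 = -¾ + (67/4 + 137*R/4) = 16 + 137*R/4)
1/((s(-162)/37564 - 31602/(-9099)) + (-14214 + F(27))) = 1/(((-3 + (-162)²)/37564 - 31602/(-9099)) + (-14214 + (16 + (137/4)*27))) = 1/(((-3 + 26244)*(1/37564) - 31602*(-1/9099)) + (-14214 + (16 + 3699/4))) = 1/((26241*(1/37564) + 10534/3033) + (-14214 + 3763/4)) = 1/((26241/37564 + 10534/3033) - 53093/4) = 1/(475288129/113931612 - 53093/4) = 1/(-755883740425/56965806) = -56965806/755883740425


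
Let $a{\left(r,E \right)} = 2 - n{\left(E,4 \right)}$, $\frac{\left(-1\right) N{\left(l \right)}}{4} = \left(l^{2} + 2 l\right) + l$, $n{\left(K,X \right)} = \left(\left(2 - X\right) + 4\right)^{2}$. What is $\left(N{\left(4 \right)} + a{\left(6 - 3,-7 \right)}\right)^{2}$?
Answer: $12996$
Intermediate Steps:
$n{\left(K,X \right)} = \left(6 - X\right)^{2}$
$N{\left(l \right)} = - 12 l - 4 l^{2}$ ($N{\left(l \right)} = - 4 \left(\left(l^{2} + 2 l\right) + l\right) = - 4 \left(l^{2} + 3 l\right) = - 12 l - 4 l^{2}$)
$a{\left(r,E \right)} = -2$ ($a{\left(r,E \right)} = 2 - \left(-6 + 4\right)^{2} = 2 - \left(-2\right)^{2} = 2 - 4 = -2$)
$\left(N{\left(4 \right)} + a{\left(6 - 3,-7 \right)}\right)^{2} = \left(\left(-4\right) 4 \left(3 + 4\right) - 2\right)^{2} = \left(\left(-4\right) 4 \cdot 7 - 2\right)^{2} = \left(-112 - 2\right)^{2} = \left(-114\right)^{2} = 12996$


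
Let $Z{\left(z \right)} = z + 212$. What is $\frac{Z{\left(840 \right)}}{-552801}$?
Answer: $- \frac{1052}{552801} \approx -0.001903$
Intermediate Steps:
$Z{\left(z \right)} = 212 + z$
$\frac{Z{\left(840 \right)}}{-552801} = \frac{212 + 840}{-552801} = 1052 \left(- \frac{1}{552801}\right) = - \frac{1052}{552801}$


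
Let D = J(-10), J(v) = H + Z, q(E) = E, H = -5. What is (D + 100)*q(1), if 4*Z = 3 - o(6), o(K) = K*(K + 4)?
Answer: 323/4 ≈ 80.750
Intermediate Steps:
o(K) = K*(4 + K)
Z = -57/4 (Z = (3 - 6*(4 + 6))/4 = (3 - 6*10)/4 = (3 - 1*60)/4 = (3 - 60)/4 = (¼)*(-57) = -57/4 ≈ -14.250)
J(v) = -77/4 (J(v) = -5 - 57/4 = -77/4)
D = -77/4 ≈ -19.250
(D + 100)*q(1) = (-77/4 + 100)*1 = (323/4)*1 = 323/4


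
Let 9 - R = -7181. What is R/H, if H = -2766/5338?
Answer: -19190110/1383 ≈ -13876.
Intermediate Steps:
H = -1383/2669 (H = -2766*1/5338 = -1383/2669 ≈ -0.51817)
R = 7190 (R = 9 - 1*(-7181) = 9 + 7181 = 7190)
R/H = 7190/(-1383/2669) = 7190*(-2669/1383) = -19190110/1383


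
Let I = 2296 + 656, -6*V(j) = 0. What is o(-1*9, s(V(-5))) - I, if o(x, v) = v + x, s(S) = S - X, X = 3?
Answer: -2964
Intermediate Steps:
V(j) = 0 (V(j) = -⅙*0 = 0)
s(S) = -3 + S (s(S) = S - 1*3 = S - 3 = -3 + S)
I = 2952
o(-1*9, s(V(-5))) - I = ((-3 + 0) - 1*9) - 1*2952 = (-3 - 9) - 2952 = -12 - 2952 = -2964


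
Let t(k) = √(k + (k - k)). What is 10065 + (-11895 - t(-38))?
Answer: -1830 - I*√38 ≈ -1830.0 - 6.1644*I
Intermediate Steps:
t(k) = √k (t(k) = √(k + 0) = √k)
10065 + (-11895 - t(-38)) = 10065 + (-11895 - √(-38)) = 10065 + (-11895 - I*√38) = -1830 - I*√38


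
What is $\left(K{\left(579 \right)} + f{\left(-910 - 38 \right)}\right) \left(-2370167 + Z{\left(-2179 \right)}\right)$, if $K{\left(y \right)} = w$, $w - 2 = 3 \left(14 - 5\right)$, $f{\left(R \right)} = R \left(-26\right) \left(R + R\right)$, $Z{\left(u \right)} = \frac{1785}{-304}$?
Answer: $\frac{33672344455144187}{304} \approx 1.1076 \cdot 10^{14}$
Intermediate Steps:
$Z{\left(u \right)} = - \frac{1785}{304}$ ($Z{\left(u \right)} = 1785 \left(- \frac{1}{304}\right) = - \frac{1785}{304}$)
$f{\left(R \right)} = - 52 R^{2}$ ($f{\left(R \right)} = - 26 R 2 R = - 52 R^{2}$)
$w = 29$ ($w = 2 + 3 \left(14 - 5\right) = 2 + 3 \cdot 9 = 2 + 27 = 29$)
$K{\left(y \right)} = 29$
$\left(K{\left(579 \right)} + f{\left(-910 - 38 \right)}\right) \left(-2370167 + Z{\left(-2179 \right)}\right) = \left(29 - 52 \left(-910 - 38\right)^{2}\right) \left(-2370167 - \frac{1785}{304}\right) = \left(29 - 52 \left(-948\right)^{2}\right) \left(- \frac{720532553}{304}\right) = \left(29 - 46732608\right) \left(- \frac{720532553}{304}\right) = \left(-46732579\right) \left(- \frac{720532553}{304}\right) = \frac{33672344455144187}{304}$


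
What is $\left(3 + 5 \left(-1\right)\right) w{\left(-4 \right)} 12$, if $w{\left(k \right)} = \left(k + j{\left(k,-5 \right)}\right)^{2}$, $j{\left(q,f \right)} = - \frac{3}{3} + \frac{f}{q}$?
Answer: $- \frac{675}{2} \approx -337.5$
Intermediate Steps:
$j{\left(q,f \right)} = -1 + \frac{f}{q}$ ($j{\left(q,f \right)} = \left(-3\right) \frac{1}{3} + \frac{f}{q} = -1 + \frac{f}{q}$)
$w{\left(k \right)} = \left(k + \frac{-5 - k}{k}\right)^{2}$
$\left(3 + 5 \left(-1\right)\right) w{\left(-4 \right)} 12 = \left(3 + 5 \left(-1\right)\right) \frac{\left(-5 + \left(-4\right)^{2} - -4\right)^{2}}{16} \cdot 12 = \left(3 - 5\right) \frac{\left(-5 + 16 + 4\right)^{2}}{16} \cdot 12 = - 2 \frac{15^{2}}{16} \cdot 12 = - 2 \cdot \frac{1}{16} \cdot 225 \cdot 12 = \left(-2\right) \frac{225}{16} \cdot 12 = \left(- \frac{225}{8}\right) 12 = - \frac{675}{2}$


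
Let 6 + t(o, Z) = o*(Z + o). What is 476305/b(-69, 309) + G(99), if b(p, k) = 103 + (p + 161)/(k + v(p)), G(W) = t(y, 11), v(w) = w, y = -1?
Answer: 28479052/6203 ≈ 4591.2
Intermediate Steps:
t(o, Z) = -6 + o*(Z + o)
G(W) = -16 (G(W) = -6 + (-1)² + 11*(-1) = -6 + 1 - 11 = -16)
b(p, k) = 103 + (161 + p)/(k + p) (b(p, k) = 103 + (p + 161)/(k + p) = 103 + (161 + p)/(k + p))
476305/b(-69, 309) + G(99) = 476305/(((161 + 103*309 + 104*(-69))/(309 - 69))) - 16 = 476305/(((161 + 31827 - 7176)/240)) - 16 = 476305/(((1/240)*24812)) - 16 = 476305/(6203/60) - 16 = 476305*(60/6203) - 16 = 28578300/6203 - 16 = 28479052/6203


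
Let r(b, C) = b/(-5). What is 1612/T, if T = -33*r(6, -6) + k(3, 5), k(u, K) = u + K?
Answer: 4030/119 ≈ 33.866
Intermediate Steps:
r(b, C) = -b/5 (r(b, C) = b*(-1/5) = -b/5)
k(u, K) = K + u
T = 238/5 (T = -(-33)*6/5 + (5 + 3) = -33*(-6/5) + 8 = 198/5 + 8 = 238/5 ≈ 47.600)
1612/T = 1612/(238/5) = 1612*(5/238) = 4030/119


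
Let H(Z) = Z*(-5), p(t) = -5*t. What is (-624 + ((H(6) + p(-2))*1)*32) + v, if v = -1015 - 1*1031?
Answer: -3310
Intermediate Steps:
H(Z) = -5*Z
v = -2046 (v = -1015 - 1031 = -2046)
(-624 + ((H(6) + p(-2))*1)*32) + v = (-624 + ((-5*6 - 5*(-2))*1)*32) - 2046 = (-624 + ((-30 + 10)*1)*32) - 2046 = (-624 - 20*1*32) - 2046 = (-624 - 20*32) - 2046 = (-624 - 640) - 2046 = -1264 - 2046 = -3310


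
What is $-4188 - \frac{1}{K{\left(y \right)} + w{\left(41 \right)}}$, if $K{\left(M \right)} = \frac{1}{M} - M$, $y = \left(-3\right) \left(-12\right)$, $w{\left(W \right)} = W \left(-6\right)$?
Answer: $- \frac{42512352}{10151} \approx -4188.0$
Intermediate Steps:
$w{\left(W \right)} = - 6 W$
$y = 36$
$-4188 - \frac{1}{K{\left(y \right)} + w{\left(41 \right)}} = -4188 - \frac{1}{\left(\frac{1}{36} - 36\right) - 246} = -4188 - \frac{1}{- \frac{1295}{36} - 246} = -4188 - \frac{1}{- \frac{10151}{36}} = -4188 - - \frac{36}{10151} = -4188 + \frac{36}{10151} = - \frac{42512352}{10151}$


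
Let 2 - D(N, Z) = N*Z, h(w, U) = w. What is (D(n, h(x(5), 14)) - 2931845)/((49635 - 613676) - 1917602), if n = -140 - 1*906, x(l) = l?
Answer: 2926613/2481643 ≈ 1.1793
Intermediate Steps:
n = -1046 (n = -140 - 906 = -1046)
D(N, Z) = 2 - N*Z
(D(n, h(x(5), 14)) - 2931845)/((49635 - 613676) - 1917602) = ((2 - 1*(-1046)*5) - 2931845)/((49635 - 613676) - 1917602) = ((2 + 5230) - 2931845)/(-564041 - 1917602) = (5232 - 2931845)/(-2481643) = -2926613*(-1/2481643) = 2926613/2481643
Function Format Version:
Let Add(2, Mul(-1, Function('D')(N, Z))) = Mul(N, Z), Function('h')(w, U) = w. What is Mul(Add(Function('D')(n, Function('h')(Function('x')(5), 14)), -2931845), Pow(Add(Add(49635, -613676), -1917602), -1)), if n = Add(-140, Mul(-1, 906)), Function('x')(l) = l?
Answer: Rational(2926613, 2481643) ≈ 1.1793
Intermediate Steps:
n = -1046 (n = Add(-140, -906) = -1046)
Function('D')(N, Z) = Add(2, Mul(-1, N, Z)) (Function('D')(N, Z) = Add(2, Mul(-1, Mul(N, Z))) = Add(2, Mul(-1, N, Z)))
Mul(Add(Function('D')(n, Function('h')(Function('x')(5), 14)), -2931845), Pow(Add(Add(49635, -613676), -1917602), -1)) = Mul(Add(Add(2, Mul(-1, -1046, 5)), -2931845), Pow(Add(Add(49635, -613676), -1917602), -1)) = Mul(Add(Add(2, 5230), -2931845), Pow(Add(-564041, -1917602), -1)) = Mul(Add(5232, -2931845), Pow(-2481643, -1)) = Mul(-2926613, Rational(-1, 2481643)) = Rational(2926613, 2481643)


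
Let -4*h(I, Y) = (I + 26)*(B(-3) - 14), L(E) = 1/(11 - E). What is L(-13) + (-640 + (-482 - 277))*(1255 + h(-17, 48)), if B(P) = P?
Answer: -43422161/24 ≈ -1.8093e+6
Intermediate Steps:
h(I, Y) = 221/2 + 17*I/4 (h(I, Y) = -(I + 26)*(-3 - 14)/4 = -(26 + I)*(-17)/4 = -(-442 - 17*I)/4 = 221/2 + 17*I/4)
L(-13) + (-640 + (-482 - 277))*(1255 + h(-17, 48)) = -1/(-11 - 13) + (-640 + (-482 - 277))*(1255 + (221/2 + (17/4)*(-17))) = -1/(-24) + (-640 - 759)*(1255 + (221/2 - 289/4)) = -1*(-1/24) - 1399*(1255 + 153/4) = 1/24 - 1399*5173/4 = 1/24 - 7237027/4 = -43422161/24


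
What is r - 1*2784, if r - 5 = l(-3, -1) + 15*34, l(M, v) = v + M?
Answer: -2273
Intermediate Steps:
l(M, v) = M + v
r = 511 (r = 5 + ((-3 - 1) + 15*34) = 5 + (-4 + 510) = 5 + 506 = 511)
r - 1*2784 = 511 - 1*2784 = 511 - 2784 = -2273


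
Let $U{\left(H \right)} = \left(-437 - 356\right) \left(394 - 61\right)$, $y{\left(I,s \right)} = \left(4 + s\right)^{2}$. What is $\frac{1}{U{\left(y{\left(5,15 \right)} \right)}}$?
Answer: $- \frac{1}{264069} \approx -3.7869 \cdot 10^{-6}$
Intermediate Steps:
$U{\left(H \right)} = -264069$ ($U{\left(H \right)} = \left(-793\right) 333 = -264069$)
$\frac{1}{U{\left(y{\left(5,15 \right)} \right)}} = \frac{1}{-264069} = - \frac{1}{264069}$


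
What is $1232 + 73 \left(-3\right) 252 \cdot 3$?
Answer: $-164332$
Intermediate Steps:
$1232 + 73 \left(-3\right) 252 \cdot 3 = 1232 - 165564 = -164332$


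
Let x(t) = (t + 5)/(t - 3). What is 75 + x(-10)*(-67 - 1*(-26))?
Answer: 770/13 ≈ 59.231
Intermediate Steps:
x(t) = (5 + t)/(-3 + t)
75 + x(-10)*(-67 - 1*(-26)) = 75 + ((5 - 10)/(-3 - 10))*(-67 - 1*(-26)) = 75 + (-5/(-13))*(-67 + 26) = 75 - 1/13*(-5)*(-41) = 75 + (5/13)*(-41) = 75 - 205/13 = 770/13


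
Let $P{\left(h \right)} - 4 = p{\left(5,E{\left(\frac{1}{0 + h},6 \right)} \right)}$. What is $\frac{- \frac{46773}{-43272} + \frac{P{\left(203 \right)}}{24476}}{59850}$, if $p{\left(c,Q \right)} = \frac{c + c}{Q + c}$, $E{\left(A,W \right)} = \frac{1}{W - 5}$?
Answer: $\frac{95421763}{5282388291600} \approx 1.8064 \cdot 10^{-5}$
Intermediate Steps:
$E{\left(A,W \right)} = \frac{1}{-5 + W}$
$p{\left(c,Q \right)} = \frac{2 c}{Q + c}$
$P{\left(h \right)} = \frac{17}{3}$ ($P{\left(h \right)} = 4 + 2 \cdot 5 \frac{1}{\frac{1}{-5 + 6} + 5} = 4 + 2 \cdot 5 \frac{1}{1^{-1} + 5} = 4 + 2 \cdot 5 \frac{1}{1 + 5} = 4 + 2 \cdot 5 \cdot \frac{1}{6} = 4 + \frac{5}{3} = \frac{17}{3}$)
$\frac{- \frac{46773}{-43272} + \frac{P{\left(203 \right)}}{24476}}{59850} = \frac{- \frac{46773}{-43272} + \frac{17}{3 \cdot 24476}}{59850} = \left(\left(-46773\right) \left(- \frac{1}{43272}\right) + \frac{17}{3} \cdot \frac{1}{24476}\right) \frac{1}{59850} = \left(\frac{5197}{4808} + \frac{17}{73428}\right) \frac{1}{59850} = \frac{95421763}{88260456} \cdot \frac{1}{59850} = \frac{95421763}{5282388291600}$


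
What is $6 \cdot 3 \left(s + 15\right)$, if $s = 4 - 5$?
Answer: $252$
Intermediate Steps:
$s = -1$ ($s = 4 - 5 = -1$)
$6 \cdot 3 \left(s + 15\right) = 6 \cdot 3 \left(-1 + 15\right) = 18 \cdot 14 = 252$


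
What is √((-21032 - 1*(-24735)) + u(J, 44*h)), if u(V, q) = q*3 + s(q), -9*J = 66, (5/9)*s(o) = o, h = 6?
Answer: √124255/5 ≈ 70.500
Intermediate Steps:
s(o) = 9*o/5
J = -22/3 (J = -⅑*66 = -22/3 ≈ -7.3333)
u(V, q) = 24*q/5 (u(V, q) = q*3 + 9*q/5 = 3*q + 9*q/5 = 24*q/5)
√((-21032 - 1*(-24735)) + u(J, 44*h)) = √((-21032 - 1*(-24735)) + 24*(44*6)/5) = √((-21032 + 24735) + (24/5)*264) = √(3703 + 6336/5) = √(24851/5) = √124255/5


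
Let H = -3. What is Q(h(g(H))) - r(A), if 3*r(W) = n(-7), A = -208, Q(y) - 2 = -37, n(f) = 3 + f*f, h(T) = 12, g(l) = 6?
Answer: -157/3 ≈ -52.333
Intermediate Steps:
n(f) = 3 + f²
Q(y) = -35 (Q(y) = 2 - 37 = -35)
r(W) = 52/3 (r(W) = (3 + (-7)²)/3 = (3 + 49)/3 = (⅓)*52 = 52/3)
Q(h(g(H))) - r(A) = -35 - 1*52/3 = -35 - 52/3 = -157/3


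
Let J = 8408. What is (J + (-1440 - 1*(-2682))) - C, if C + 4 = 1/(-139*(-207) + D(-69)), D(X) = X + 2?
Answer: 277127723/28706 ≈ 9654.0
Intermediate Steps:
D(X) = 2 + X
C = -114823/28706 (C = -4 + 1/(-139*(-207) + (2 - 69)) = -4 + 1/(28773 - 67) = -4 + 1/28706 = -114823/28706 ≈ -4.0000)
(J + (-1440 - 1*(-2682))) - C = (8408 + (-1440 - 1*(-2682))) - 1*(-114823/28706) = (8408 + (-1440 + 2682)) + 114823/28706 = (8408 + 1242) + 114823/28706 = 9650 + 114823/28706 = 277127723/28706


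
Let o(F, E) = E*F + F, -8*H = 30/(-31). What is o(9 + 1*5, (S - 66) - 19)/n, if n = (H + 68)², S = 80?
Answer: -861056/71351809 ≈ -0.012068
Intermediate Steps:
H = 15/124 (H = -15/(4*(-31)) = -15*(-1)/(4*31) = -⅛*(-30/31) = 15/124 ≈ 0.12097)
n = 71351809/15376 (n = (15/124 + 68)² = (8447/124)² = 71351809/15376 ≈ 4640.5)
o(F, E) = F + E*F
o(9 + 1*5, (S - 66) - 19)/n = ((9 + 1*5)*(1 + ((80 - 66) - 19)))/(71351809/15376) = ((9 + 5)*(1 + (14 - 19)))*(15376/71351809) = (14*(1 - 5))*(15376/71351809) = (14*(-4))*(15376/71351809) = -56*15376/71351809 = -861056/71351809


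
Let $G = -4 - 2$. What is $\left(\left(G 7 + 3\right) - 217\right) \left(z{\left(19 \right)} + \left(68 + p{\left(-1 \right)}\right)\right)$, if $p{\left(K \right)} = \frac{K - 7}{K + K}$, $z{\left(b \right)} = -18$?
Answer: $-13824$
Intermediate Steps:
$G = -6$ ($G = -4 - 2 = -6$)
$p{\left(K \right)} = \frac{-7 + K}{2 K}$
$\left(\left(G 7 + 3\right) - 217\right) \left(z{\left(19 \right)} + \left(68 + p{\left(-1 \right)}\right)\right) = \left(\left(\left(-6\right) 7 + 3\right) - 217\right) \left(-18 + \left(68 + \frac{-7 - 1}{2 \left(-1\right)}\right)\right) = \left(\left(-42 + 3\right) - 217\right) \left(-18 + \left(68 + \frac{1}{2} \left(-1\right) \left(-8\right)\right)\right) = \left(-39 - 217\right) \left(-18 + \left(68 + 4\right)\right) = - 256 \left(-18 + 72\right) = \left(-256\right) 54 = -13824$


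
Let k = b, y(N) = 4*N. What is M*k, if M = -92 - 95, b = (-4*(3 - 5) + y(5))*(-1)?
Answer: 5236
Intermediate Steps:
b = -28 (b = (-4*(3 - 5) + 4*5)*(-1) = (-4*(-2) + 20)*(-1) = (8 + 20)*(-1) = 28*(-1) = -28)
k = -28
M = -187
M*k = -187*(-28) = 5236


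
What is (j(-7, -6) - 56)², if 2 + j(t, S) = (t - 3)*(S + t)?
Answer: 5184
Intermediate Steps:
j(t, S) = -2 + (-3 + t)*(S + t) (j(t, S) = -2 + (t - 3)*(S + t) = -2 + (-3 + t)*(S + t))
(j(-7, -6) - 56)² = ((-2 + (-7)² - 3*(-6) - 3*(-7) - 6*(-7)) - 56)² = ((-2 + 49 + 18 + 21 + 42) - 56)² = (128 - 56)² = 72² = 5184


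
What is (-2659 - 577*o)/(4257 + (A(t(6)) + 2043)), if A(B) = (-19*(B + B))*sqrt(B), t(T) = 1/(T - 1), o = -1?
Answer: -409893750/1240312139 - 98895*sqrt(5)/1240312139 ≈ -0.33065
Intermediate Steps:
t(T) = 1/(-1 + T)
A(B) = -38*B**(3/2) (A(B) = (-38*B)*sqrt(B) = -38*B**(3/2))
(-2659 - 577*o)/(4257 + (A(t(6)) + 2043)) = (-2659 - 577*(-1))/(4257 + (-38/(-1 + 6)**(3/2) + 2043)) = (-2659 + 577)/(4257 + (-38*sqrt(5)/25 + 2043)) = -2082/(4257 + (-38*sqrt(5)/25 + 2043)) = -2082/(4257 + (2043 - 38*sqrt(5)/25)) = -2082/(6300 - 38*sqrt(5)/25)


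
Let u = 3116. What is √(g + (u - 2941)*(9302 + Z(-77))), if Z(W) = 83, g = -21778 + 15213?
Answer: √1635810 ≈ 1279.0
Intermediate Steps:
g = -6565
√(g + (u - 2941)*(9302 + Z(-77))) = √(-6565 + (3116 - 2941)*(9302 + 83)) = √(-6565 + 175*9385) = √(-6565 + 1642375) = √1635810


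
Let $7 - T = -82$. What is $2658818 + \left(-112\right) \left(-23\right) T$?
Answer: $2888082$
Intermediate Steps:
$T = 89$ ($T = 7 - -82 = 7 + 82 = 89$)
$2658818 + \left(-112\right) \left(-23\right) T = 2658818 + \left(-112\right) \left(-23\right) 89 = 2658818 + 2576 \cdot 89 = 2658818 + 229264 = 2888082$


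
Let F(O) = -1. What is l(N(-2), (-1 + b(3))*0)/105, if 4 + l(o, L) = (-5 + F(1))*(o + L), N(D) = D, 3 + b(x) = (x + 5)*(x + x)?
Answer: 8/105 ≈ 0.076190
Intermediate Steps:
b(x) = -3 + 2*x*(5 + x) (b(x) = -3 + (x + 5)*(x + x) = -3 + (5 + x)*(2*x) = -3 + 2*x*(5 + x))
l(o, L) = -4 - 6*L - 6*o (l(o, L) = -4 + (-5 - 1)*(o + L) = -4 - 6*(L + o) = -4 + (-6*L - 6*o) = -4 - 6*L - 6*o)
l(N(-2), (-1 + b(3))*0)/105 = (-4 - 6*(-1 + (-3 + 2*3² + 10*3))*0 - 6*(-2))/105 = (-4 - 6*(-1 + (-3 + 2*9 + 30))*0 + 12)*(1/105) = (-4 - 6*(-1 + (-3 + 18 + 30))*0 + 12)*(1/105) = (-4 - 6*(-1 + 45)*0 + 12)*(1/105) = (-4 - 264*0 + 12)*(1/105) = (-4 - 6*0 + 12)*(1/105) = (-4 + 0 + 12)*(1/105) = 8*(1/105) = 8/105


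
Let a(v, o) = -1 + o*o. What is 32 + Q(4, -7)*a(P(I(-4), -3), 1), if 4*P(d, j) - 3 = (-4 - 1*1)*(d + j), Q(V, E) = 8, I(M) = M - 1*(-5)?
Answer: 32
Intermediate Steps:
I(M) = 5 + M (I(M) = M + 5 = 5 + M)
P(d, j) = ¾ - 5*d/4 - 5*j/4 (P(d, j) = ¾ + ((-4 - 1*1)*(d + j))/4 = ¾ + ((-4 - 1)*(d + j))/4 = ¾ + (-5*(d + j))/4 = ¾ + (-5*d - 5*j)/4 = ¾ + (-5*d/4 - 5*j/4) = ¾ - 5*d/4 - 5*j/4)
a(v, o) = -1 + o²
32 + Q(4, -7)*a(P(I(-4), -3), 1) = 32 + 8*(-1 + 1²) = 32 + 8*(-1 + 1) = 32 + 8*0 = 32 + 0 = 32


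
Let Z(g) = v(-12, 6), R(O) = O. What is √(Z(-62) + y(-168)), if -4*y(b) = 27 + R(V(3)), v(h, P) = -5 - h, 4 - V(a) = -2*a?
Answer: 3*I/2 ≈ 1.5*I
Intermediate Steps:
V(a) = 4 + 2*a (V(a) = 4 - (-2)*a = 4 + 2*a)
Z(g) = 7 (Z(g) = -5 - 1*(-12) = -5 + 12 = 7)
y(b) = -37/4 (y(b) = -(27 + (4 + 2*3))/4 = -(27 + (4 + 6))/4 = -(27 + 10)/4 = -¼*37 = -37/4)
√(Z(-62) + y(-168)) = √(7 - 37/4) = √(-9/4) = 3*I/2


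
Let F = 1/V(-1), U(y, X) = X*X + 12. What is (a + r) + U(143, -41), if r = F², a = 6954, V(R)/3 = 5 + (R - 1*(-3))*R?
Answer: 700408/81 ≈ 8647.0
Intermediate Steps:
U(y, X) = 12 + X² (U(y, X) = X² + 12 = 12 + X²)
V(R) = 15 + 3*R*(3 + R) (V(R) = 3*(5 + (R - 1*(-3))*R) = 3*(5 + (R + 3)*R) = 3*(5 + (3 + R)*R) = 3*(5 + R*(3 + R)) = 15 + 3*R*(3 + R))
F = ⅑ (F = 1/(15 + 3*(-1)² + 9*(-1)) = 1/(15 + 3*1 - 9) = 1/(15 + 3 - 9) = 1/9 = ⅑ ≈ 0.11111)
r = 1/81 (r = (⅑)² = 1/81 ≈ 0.012346)
(a + r) + U(143, -41) = (6954 + 1/81) + (12 + (-41)²) = 563275/81 + (12 + 1681) = 563275/81 + 1693 = 700408/81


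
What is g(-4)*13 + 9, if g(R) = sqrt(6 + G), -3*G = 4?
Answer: 9 + 13*sqrt(42)/3 ≈ 37.083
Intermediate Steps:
G = -4/3 (G = -1/3*4 = -4/3 ≈ -1.3333)
g(R) = sqrt(42)/3 (g(R) = sqrt(6 - 4/3) = sqrt(14/3) = sqrt(42)/3)
g(-4)*13 + 9 = (sqrt(42)/3)*13 + 9 = 13*sqrt(42)/3 + 9 = 9 + 13*sqrt(42)/3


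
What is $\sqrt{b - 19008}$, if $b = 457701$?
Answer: $\sqrt{438693} \approx 662.34$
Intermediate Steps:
$\sqrt{b - 19008} = \sqrt{457701 - 19008} = \sqrt{438693}$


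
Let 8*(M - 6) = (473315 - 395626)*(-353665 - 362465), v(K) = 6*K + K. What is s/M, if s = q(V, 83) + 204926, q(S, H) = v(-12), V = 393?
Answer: -819368/27817711761 ≈ -2.9455e-5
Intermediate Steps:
v(K) = 7*K
q(S, H) = -84 (q(S, H) = 7*(-12) = -84)
M = -27817711761/4 (M = 6 + ((473315 - 395626)*(-353665 - 362465))/8 = 6 + (77689*(-716130))/8 = 6 + (1/8)*(-55635423570) = 6 - 27817711785/4 = -27817711761/4 ≈ -6.9544e+9)
s = 204842 (s = -84 + 204926 = 204842)
s/M = 204842/(-27817711761/4) = 204842*(-4/27817711761) = -819368/27817711761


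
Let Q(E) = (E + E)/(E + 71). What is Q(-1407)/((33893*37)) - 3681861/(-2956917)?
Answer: 1028098955594429/825669187088932 ≈ 1.2452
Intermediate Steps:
Q(E) = 2*E/(71 + E) (Q(E) = (2*E)/(71 + E) = 2*E/(71 + E))
Q(-1407)/((33893*37)) - 3681861/(-2956917) = (2*(-1407)/(71 - 1407))/((33893*37)) - 3681861/(-2956917) = (2*(-1407)/(-1336))/1254041 - 3681861*(-1/2956917) = (2*(-1407)*(-1/1336))*(1/1254041) + 1227287/985639 = (1407/668)*(1/1254041) + 1227287/985639 = 1407/837699388 + 1227287/985639 = 1028098955594429/825669187088932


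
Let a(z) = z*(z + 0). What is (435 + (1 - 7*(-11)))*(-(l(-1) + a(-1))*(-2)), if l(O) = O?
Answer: 0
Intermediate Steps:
a(z) = z**2 (a(z) = z*z = z**2)
(435 + (1 - 7*(-11)))*(-(l(-1) + a(-1))*(-2)) = (435 + (1 - 7*(-11)))*(-(-1 + (-1)**2)*(-2)) = (435 + (1 + 77))*(-(-1 + 1)*(-2)) = (435 + 78)*(-0*(-2)) = 513*(-1*0) = 513*0 = 0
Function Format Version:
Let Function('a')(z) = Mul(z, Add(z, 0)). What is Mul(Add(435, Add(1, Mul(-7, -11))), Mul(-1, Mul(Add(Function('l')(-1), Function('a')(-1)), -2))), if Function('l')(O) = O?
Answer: 0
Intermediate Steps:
Function('a')(z) = Pow(z, 2) (Function('a')(z) = Mul(z, z) = Pow(z, 2))
Mul(Add(435, Add(1, Mul(-7, -11))), Mul(-1, Mul(Add(Function('l')(-1), Function('a')(-1)), -2))) = Mul(Add(435, Add(1, Mul(-7, -11))), Mul(-1, Mul(Add(-1, Pow(-1, 2)), -2))) = Mul(Add(435, Add(1, 77)), Mul(-1, Mul(Add(-1, 1), -2))) = Mul(Add(435, 78), Mul(-1, Mul(0, -2))) = Mul(513, Mul(-1, 0)) = Mul(513, 0) = 0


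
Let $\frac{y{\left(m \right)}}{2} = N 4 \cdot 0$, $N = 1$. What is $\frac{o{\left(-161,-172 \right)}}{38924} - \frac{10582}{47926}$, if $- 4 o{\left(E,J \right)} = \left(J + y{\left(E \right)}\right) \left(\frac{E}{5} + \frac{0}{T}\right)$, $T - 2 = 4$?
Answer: $- \frac{1195630269}{4663679060} \approx -0.25637$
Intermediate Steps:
$T = 6$ ($T = 2 + 4 = 6$)
$y{\left(m \right)} = 0$ ($y{\left(m \right)} = 2 \cdot 1 \cdot 4 \cdot 0 = 2 \cdot 4 \cdot 0 = 2 \cdot 0 = 0$)
$o{\left(E,J \right)} = - \frac{E J}{20}$ ($o{\left(E,J \right)} = - \frac{\left(J + 0\right) \left(\frac{E}{5} + \frac{0}{6}\right)}{4} = - \frac{J \left(E \frac{1}{5} + 0 \cdot \frac{1}{6}\right)}{4} = - \frac{J \left(\frac{E}{5} + 0\right)}{4} = - \frac{J \frac{E}{5}}{4} = - \frac{\frac{1}{5} E J}{4} = - \frac{E J}{20}$)
$\frac{o{\left(-161,-172 \right)}}{38924} - \frac{10582}{47926} = \frac{\left(- \frac{1}{20}\right) \left(-161\right) \left(-172\right)}{38924} - \frac{10582}{47926} = \left(- \frac{6923}{5}\right) \frac{1}{38924} - \frac{5291}{23963} = - \frac{6923}{194620} - \frac{5291}{23963} = - \frac{1195630269}{4663679060}$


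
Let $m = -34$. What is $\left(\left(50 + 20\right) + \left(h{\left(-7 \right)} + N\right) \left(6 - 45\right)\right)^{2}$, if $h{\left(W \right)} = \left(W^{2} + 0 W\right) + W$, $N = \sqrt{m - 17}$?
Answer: $2381053 + 122304 i \sqrt{51} \approx 2.3811 \cdot 10^{6} + 8.7343 \cdot 10^{5} i$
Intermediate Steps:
$N = i \sqrt{51}$ ($N = \sqrt{-34 - 17} = \sqrt{-51} = i \sqrt{51} \approx 7.1414 i$)
$h{\left(W \right)} = W + W^{2}$ ($h{\left(W \right)} = \left(W^{2} + 0\right) + W = W^{2} + W = W + W^{2}$)
$\left(\left(50 + 20\right) + \left(h{\left(-7 \right)} + N\right) \left(6 - 45\right)\right)^{2} = \left(\left(50 + 20\right) + \left(- 7 \left(1 - 7\right) + i \sqrt{51}\right) \left(6 - 45\right)\right)^{2} = \left(70 + \left(\left(-7\right) \left(-6\right) + i \sqrt{51}\right) \left(-39\right)\right)^{2} = \left(70 + \left(42 + i \sqrt{51}\right) \left(-39\right)\right)^{2} = \left(70 - \left(1638 + 39 i \sqrt{51}\right)\right)^{2} = \left(-1568 - 39 i \sqrt{51}\right)^{2}$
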